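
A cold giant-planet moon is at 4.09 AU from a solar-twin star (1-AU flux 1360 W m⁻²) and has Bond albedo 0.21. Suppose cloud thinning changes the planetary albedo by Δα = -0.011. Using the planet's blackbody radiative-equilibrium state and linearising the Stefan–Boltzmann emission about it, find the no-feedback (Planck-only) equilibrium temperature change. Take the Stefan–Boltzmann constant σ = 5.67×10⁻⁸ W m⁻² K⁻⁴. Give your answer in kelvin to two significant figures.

Irradiance scales as 1/d², so S = 1360 W m⁻² × (1/4.09)² = 81.30 W m⁻².
The baseline emission temperature is T_e = 129.7 K.
ΔF = −(S/4)Δα = −(81.30/4)×(-0.011) = 0.2236 W m⁻².
The Planck feedback parameter is 4σT_e³ = 0.4951 W m⁻²/K.
ΔT₀ = ΔF/λ_P = 0.2236/0.4951 = 0.452 K.

0.45 K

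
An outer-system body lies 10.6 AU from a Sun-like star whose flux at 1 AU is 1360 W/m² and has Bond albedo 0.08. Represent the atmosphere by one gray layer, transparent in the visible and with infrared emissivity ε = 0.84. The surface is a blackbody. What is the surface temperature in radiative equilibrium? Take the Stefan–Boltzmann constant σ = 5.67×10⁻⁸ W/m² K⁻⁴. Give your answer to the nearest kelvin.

Irradiance scales as 1/d², so S = 1360 W/m² × (1/10.6)² = 12.10 W/m².
The planet radiates to space at T_e = [S(1−α)/(4σ)]^(1/4) = 83.71 K.
The surface balance (absorbed SW + ε·downward IR = σT_s⁴) with T_a⁴ = T_s⁴/2 reduces to T_s = T_e·[2/(2−ε)]^¼ = 95.92 K.

96 K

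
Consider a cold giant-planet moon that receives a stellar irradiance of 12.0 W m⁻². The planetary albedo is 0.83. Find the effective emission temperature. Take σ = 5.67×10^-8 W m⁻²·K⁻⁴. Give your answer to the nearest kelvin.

Averaging over the sphere, the absorbed flux is S(1−α)/4 = 0.5100 W m⁻².
Set σT⁴ = 0.5100 → T = (0.5100/σ)^(1/4) = 54.76 K.

55 K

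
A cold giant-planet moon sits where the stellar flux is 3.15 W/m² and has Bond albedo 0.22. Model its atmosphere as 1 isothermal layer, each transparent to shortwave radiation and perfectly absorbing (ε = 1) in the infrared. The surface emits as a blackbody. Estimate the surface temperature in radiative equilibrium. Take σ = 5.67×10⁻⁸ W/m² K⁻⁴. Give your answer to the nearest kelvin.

68 K

The effective emission temperature is T_e = [S(1−α)/(4σ)]^¼ = 57.37 K.
For an N-layer opaque stack, T_s⁴ = (N+1)T_e⁴, hence T_s = (2)^(1/4)×57.37 K = 68.23 K.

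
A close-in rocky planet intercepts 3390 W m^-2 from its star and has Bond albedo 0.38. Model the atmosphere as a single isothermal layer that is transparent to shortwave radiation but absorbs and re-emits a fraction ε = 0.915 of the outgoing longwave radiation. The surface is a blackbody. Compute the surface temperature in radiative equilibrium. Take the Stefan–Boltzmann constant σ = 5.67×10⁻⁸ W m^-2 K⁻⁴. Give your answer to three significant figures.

At the top of the atmosphere, σT_e⁴ = S(1−α)/4 = 525.5 W m^-2, giving T_e = 310.3 K.
Surface balance with a leaky layer gives σT_s⁴ = σT_e⁴·2/(2−ε), so T_s = T_e·[2/(2−0.915)]^(1/4) = 361.5 K.

362 K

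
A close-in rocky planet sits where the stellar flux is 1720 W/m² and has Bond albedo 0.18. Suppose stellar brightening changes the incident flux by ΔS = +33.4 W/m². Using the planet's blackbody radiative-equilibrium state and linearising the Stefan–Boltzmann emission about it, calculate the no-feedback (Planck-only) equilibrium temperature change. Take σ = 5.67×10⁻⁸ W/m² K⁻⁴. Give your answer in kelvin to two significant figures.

1.4 K

Unperturbed T_e = [1720·(1−0.18)/(4σ)]^¼ = 280.8 K.
ΔF = Δ[S(1−α)]/4 = (1−0.18)·+33.4/4 = 6.847 W/m².
Linearising σT⁴ gives d(σT⁴)/dT = 4σT_e³ = 5.022 W/m² per K.
ΔT₀ = ΔF/λ_P = 6.847/5.022 = 1.36 K.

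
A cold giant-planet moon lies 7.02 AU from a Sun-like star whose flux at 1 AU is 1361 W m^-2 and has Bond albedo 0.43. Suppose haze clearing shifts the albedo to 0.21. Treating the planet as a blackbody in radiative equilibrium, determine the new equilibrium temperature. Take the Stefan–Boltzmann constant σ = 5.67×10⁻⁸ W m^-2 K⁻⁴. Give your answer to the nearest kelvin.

99 K

By the inverse-square law, S = 1361/7.02² = 27.62 W m^-2.
T₂ = [S(1−α₂)/(4σ)]^(1/4) = [27.62·0.79/(4σ)]^(1/4) = 99.04 K.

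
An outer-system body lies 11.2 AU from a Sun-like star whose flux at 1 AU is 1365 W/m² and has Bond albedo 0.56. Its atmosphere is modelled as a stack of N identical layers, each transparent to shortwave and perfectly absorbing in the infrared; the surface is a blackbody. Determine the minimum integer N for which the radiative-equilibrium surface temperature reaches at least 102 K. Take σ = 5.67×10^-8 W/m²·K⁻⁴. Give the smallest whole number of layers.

5

Irradiance scales as 1/d², so S = 1365 W/m² × (1/11.2)² = 10.88 W/m².
OLR = S(1−α)/4 = 1.197 W/m²; the top layer radiates at T_e = 67.78 K.
Since T_s⁴ = (N+1)T_e⁴, we need N ≥ (T_s/T_e)⁴ − 1 = 4.127.
The minimum whole number is N = 5.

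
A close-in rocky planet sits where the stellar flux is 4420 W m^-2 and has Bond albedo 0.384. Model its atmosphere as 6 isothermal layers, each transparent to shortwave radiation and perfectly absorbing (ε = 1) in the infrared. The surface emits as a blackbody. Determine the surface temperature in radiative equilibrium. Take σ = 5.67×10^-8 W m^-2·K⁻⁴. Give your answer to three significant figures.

538 kelvin

The effective emission temperature is T_e = [S(1−α)/(4σ)]^¼ = 331.0 K.
For an N-layer opaque stack, T_s⁴ = (N+1)T_e⁴, hence T_s = (7)^(1/4)×331.0 K = 538.4 K.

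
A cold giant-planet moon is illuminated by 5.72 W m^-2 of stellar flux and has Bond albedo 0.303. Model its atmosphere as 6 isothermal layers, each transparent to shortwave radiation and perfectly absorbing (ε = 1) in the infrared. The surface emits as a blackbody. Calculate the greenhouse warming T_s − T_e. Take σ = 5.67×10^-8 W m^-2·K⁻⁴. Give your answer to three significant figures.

Top-of-atmosphere balance: σT_e⁴ = S(1−α)/4 = 0.9967 W m^-2 → T_e = 64.75 K.
Surface: T_s = (7)^¼·T_e = 105.3 K.
So the greenhouse effect raises the surface by 105.3 − 64.75 = 40.57 K.

40.6 K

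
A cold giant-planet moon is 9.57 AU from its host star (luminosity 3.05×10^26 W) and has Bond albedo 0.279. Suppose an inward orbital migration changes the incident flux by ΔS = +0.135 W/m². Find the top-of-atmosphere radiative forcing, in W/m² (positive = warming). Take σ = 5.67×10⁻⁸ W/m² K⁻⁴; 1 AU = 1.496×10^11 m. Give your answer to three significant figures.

Orbital distance: d = 9.57 AU = 1.432×10^12 m.
Flux at the orbit: S = L/(4πd²) = 3.05×10^26/(4π·(1.43×10^12)²) = 11.84 W/m².
Only a fraction (1−α) is absorbed and it's spread over 4πR², so ΔF = (1−α)ΔS/4 = 0.02433 W/m².

0.0243 W/m²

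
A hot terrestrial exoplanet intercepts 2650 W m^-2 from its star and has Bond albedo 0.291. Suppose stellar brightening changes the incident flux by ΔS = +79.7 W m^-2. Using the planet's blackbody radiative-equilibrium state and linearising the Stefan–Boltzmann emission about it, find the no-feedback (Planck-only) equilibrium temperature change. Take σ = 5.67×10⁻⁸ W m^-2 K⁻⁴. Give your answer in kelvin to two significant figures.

2.3 K

Reference equilibrium: T_e = [S(1−α)/(4σ)]^(1/4) = 301.7 K.
Only a fraction (1−α) is absorbed and it's spread over 4πR², so ΔF = (1−α)ΔS/4 = 14.13 W m^-2.
Planck response: λ_P = 4σT_e³ = 4·5.67×10⁻⁸·(301.7)³ = 6.228 W m^-2/K.
ΔT₀ = ΔF/λ_P = 14.13/6.228 = 2.27 K.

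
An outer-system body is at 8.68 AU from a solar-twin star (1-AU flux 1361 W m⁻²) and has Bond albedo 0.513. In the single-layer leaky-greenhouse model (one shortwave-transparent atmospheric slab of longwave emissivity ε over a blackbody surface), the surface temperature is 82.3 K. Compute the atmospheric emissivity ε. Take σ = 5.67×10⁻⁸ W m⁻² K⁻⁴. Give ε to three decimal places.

0.309

Flux at the orbit: S = 1361/(8.68)² = 18.06 W m⁻².
First, T_e = [18.06·(1−0.513)/(4σ)]^(1/4) = 78.92 K.
Inverting T_s⁴ = 2T_e⁴/(2−ε): (T_e/T_s)⁴ = 0.8455, so ε = 2(1 − 0.8455) = 0.3090.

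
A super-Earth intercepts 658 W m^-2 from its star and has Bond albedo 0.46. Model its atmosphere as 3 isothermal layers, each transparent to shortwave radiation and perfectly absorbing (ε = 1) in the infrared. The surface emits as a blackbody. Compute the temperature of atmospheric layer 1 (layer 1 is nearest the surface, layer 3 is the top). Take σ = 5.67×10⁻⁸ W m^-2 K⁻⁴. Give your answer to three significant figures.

262 kelvin

Top-of-atmosphere balance: σT_e⁴ = S(1−α)/4 = 88.83 W m^-2 → T_e = 199.0 K.
Each opaque layer satisfies 2T_j⁴ = T_{j−1}⁴ + T_{j+1}⁴, giving T_k⁴ = (N+1−k)T_e⁴.
With k = 1: T_1 = (3+1−1)^¼·199.0 K = 261.8 K.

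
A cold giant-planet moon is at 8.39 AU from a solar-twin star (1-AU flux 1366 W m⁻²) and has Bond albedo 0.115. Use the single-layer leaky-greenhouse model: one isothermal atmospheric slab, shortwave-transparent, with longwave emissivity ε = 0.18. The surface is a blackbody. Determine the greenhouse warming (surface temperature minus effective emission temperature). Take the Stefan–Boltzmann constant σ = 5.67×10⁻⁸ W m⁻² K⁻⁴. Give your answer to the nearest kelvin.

Flux at the orbit: S = 1366/(8.39)² = 19.41 W m⁻².
At the top of the atmosphere, σT_e⁴ = S(1−α)/4 = 4.293 W m⁻², giving T_e = 93.28 K.
For a single slab of emissivity ε, T_s⁴ = 2T_e⁴/(2−ε); thus T_s = 93.28·(1.099)^(1/4) = 95.51 K.
T_s − T_e = 95.51 − 93.28 = 2.226 K.

2 K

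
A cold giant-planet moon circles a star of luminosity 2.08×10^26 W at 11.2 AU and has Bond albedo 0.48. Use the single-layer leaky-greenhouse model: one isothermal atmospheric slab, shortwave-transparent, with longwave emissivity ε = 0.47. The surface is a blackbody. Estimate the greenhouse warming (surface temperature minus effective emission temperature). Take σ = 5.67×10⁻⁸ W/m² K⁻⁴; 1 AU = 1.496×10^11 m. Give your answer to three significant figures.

Orbital distance: d = 11.2 AU = 1.676×10^12 m.
S = L/(4πd²) = 5.896 W/m².
The planet radiates to space at T_e = [S(1−α)/(4σ)]^(1/4) = 60.64 K.
The surface balance (absorbed SW + ε·downward IR = σT_s⁴) with T_a⁴ = T_s⁴/2 reduces to T_s = T_e·[2/(2−ε)]^¼ = 64.84 K.
T_s − T_e = 64.84 − 60.64 = 4.200 K.

4.20 K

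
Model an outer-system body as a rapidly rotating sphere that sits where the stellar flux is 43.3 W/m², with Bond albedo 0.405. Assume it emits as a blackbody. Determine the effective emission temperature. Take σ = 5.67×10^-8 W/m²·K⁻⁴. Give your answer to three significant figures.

The planet absorbs (1−α)S over its disc πR² and re-emits over 4πR², so the mean absorbed flux is (1−0.405)·43.30/4 = 6.441 W/m².
In equilibrium σT⁴ equals this, so T = 103.2 K.

103 K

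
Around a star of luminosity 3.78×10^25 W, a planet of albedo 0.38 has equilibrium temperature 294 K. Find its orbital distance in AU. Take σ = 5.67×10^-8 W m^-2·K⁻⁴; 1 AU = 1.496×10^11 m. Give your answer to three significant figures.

Energy balance gives S = 4σT⁴/(1−α) = 2733 W m^-2.
S = L/(4πd²) → d = √(L/4πS) = √(3.78×10^25/(4π·2733)) = 3.318×10^10 m = 0.2218 AU.

0.222 AU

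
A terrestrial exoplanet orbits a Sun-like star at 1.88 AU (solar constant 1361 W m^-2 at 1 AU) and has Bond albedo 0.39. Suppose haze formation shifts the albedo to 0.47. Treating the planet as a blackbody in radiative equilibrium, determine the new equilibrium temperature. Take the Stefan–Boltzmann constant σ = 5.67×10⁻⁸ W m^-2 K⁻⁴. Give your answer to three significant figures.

Irradiance scales as 1/d², so S = 1361 W m^-2 × (1/1.88)² = 385.1 W m^-2.
T₂ = [S(1−α₂)/(4σ)]^(1/4) = [385.1·0.53/(4σ)]^(1/4) = 173.2 K.

173 kelvin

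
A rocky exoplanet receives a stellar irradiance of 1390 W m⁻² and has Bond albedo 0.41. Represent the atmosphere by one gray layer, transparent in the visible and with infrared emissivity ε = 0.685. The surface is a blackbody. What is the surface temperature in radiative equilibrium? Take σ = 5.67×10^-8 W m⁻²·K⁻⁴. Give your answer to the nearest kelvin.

At the top of the atmosphere, σT_e⁴ = S(1−α)/4 = 205.0 W m⁻², giving T_e = 245.2 K.
Surface balance with a leaky layer gives σT_s⁴ = σT_e⁴·2/(2−ε), so T_s = T_e·[2/(2−0.685)]^(1/4) = 272.3 K.

272 K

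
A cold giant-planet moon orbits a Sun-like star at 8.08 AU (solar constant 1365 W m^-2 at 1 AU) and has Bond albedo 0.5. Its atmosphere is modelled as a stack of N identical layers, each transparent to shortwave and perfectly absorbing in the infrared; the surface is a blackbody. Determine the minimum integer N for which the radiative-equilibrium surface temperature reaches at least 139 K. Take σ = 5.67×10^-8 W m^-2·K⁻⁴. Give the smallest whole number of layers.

Flux at the orbit: S = 1365/(8.08)² = 20.91 W m^-2.
Top-of-atmosphere balance: σT_e⁴ = S(1−α)/4 = 2.613 W m^-2 → T_e = 82.40 K.
Since T_s⁴ = (N+1)T_e⁴, we need N ≥ (T_s/T_e)⁴ − 1 = 7.099.
So N ≥ 7.099; the smallest integer is N = 8.

8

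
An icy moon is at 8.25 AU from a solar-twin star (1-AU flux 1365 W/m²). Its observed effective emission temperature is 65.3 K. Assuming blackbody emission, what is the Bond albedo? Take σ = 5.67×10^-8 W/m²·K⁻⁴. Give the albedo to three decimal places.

Flux at the orbit: S = 1365/(8.25)² = 20.06 W/m².
Energy balance: S(1−α)/4 = σT⁴, so 1−α = 4σT⁴/S.
4σT⁴ = 4·5.67×10⁻⁸·(65.3)⁴ = 4.124 W/m².
Hence α = 1 − 4.124/20.06 = 0.7944.

0.794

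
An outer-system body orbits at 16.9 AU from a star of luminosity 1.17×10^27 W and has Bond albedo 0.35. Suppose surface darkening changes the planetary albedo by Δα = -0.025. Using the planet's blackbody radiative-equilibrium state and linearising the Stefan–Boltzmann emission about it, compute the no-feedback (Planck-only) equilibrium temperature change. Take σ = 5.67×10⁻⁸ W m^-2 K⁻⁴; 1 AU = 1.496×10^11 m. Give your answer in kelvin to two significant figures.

d = 16.9 × 1.496×10^11 m = 2.528×10^12 m.
Spreading L over a sphere of radius d: S = 1.17×10^27/(4π·2.53×10^12²) = 14.57 W m^-2.
Reference equilibrium: T_e = [S(1−α)/(4σ)]^(1/4) = 80.38 K.
The change in absorbed flux is Δ[S(1−α)/4] = −SΔα/4 = 0.09104 W m^-2.
The Planck feedback parameter is 4σT_e³ = 0.1178 W m^-2/K.
So ΔT₀ = 0.09104/0.1178 = 0.773 K.

0.77 kelvin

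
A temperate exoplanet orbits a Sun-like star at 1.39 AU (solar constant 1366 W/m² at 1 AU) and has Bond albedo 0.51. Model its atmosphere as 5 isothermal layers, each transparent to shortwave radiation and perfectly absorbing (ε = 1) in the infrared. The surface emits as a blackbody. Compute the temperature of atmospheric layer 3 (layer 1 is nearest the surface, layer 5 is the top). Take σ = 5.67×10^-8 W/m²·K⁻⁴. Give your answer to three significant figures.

260 K

Flux at the orbit: S = 1366/(1.39)² = 707.0 W/m².
OLR = S(1−α)/4 = 86.61 W/m²; the top layer radiates at T_e = 197.7 K.
The net upward flux σT_e⁴ is constant between every pair of levels, so T_k⁴ = (N+1−k)T_e⁴.
With k = 3: T_3 = (5+1−3)^¼·197.7 K = 260.2 K.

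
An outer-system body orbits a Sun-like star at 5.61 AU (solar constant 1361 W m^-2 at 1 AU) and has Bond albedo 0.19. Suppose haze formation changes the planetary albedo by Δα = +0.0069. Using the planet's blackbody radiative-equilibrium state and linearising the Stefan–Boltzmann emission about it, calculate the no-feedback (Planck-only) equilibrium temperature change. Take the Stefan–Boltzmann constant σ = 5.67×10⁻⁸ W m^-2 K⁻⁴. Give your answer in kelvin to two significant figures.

-0.24 kelvin

Flux at the orbit: S = 1361/(5.61)² = 43.24 W m^-2.
Reference equilibrium: T_e = [S(1−α)/(4σ)]^(1/4) = 111.5 K.
TOA radiative forcing: ΔF = −S·Δα/4 = −43.24·(+0.0069)/4 = -0.07460 W m^-2.
Planck response: λ_P = 4σT_e³ = 4·5.67×10⁻⁸·(111.5)³ = 0.3142 W m^-2/K.
So ΔT₀ = -0.07460/0.3142 = -0.237 K.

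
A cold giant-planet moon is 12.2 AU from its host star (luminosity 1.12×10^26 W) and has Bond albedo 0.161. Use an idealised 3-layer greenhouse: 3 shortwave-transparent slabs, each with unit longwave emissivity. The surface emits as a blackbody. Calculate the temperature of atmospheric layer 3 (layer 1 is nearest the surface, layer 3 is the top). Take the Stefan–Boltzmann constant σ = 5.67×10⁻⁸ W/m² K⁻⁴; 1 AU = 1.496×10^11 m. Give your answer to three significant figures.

Orbital distance: d = 12.2 AU = 1.825×10^12 m.
Spreading L over a sphere of radius d: S = 1.12×10^26/(4π·1.83×10^12²) = 2.676 W/m².
OLR = S(1−α)/4 = 0.5612 W/m²; the top layer radiates at T_e = 56.09 K.
In the N-layer model, layer k (counted from the surface) has T_k = (N+1−k)^(1/4)·T_e.
T_3 = (1)^(1/4)·56.09 = 56.09 K.

56.1 K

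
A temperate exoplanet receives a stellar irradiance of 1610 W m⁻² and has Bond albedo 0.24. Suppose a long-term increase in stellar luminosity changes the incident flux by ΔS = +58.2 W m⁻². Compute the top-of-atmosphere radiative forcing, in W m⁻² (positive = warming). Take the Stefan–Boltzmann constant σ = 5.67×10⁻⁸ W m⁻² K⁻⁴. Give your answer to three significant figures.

11.1 W m⁻²

TOA radiative forcing: ΔF = (1−α)ΔS/4 = 0.76·(+58.2)/4 = 11.06 W m⁻².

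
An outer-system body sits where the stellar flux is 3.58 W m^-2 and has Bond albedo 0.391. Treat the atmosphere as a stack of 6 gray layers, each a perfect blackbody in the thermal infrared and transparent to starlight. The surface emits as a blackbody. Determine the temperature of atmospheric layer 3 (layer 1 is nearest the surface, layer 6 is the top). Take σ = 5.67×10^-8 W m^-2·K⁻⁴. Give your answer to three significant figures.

The effective emission temperature is T_e = [S(1−α)/(4σ)]^¼ = 55.68 K.
The net upward flux σT_e⁴ is constant between every pair of levels, so T_k⁴ = (N+1−k)T_e⁴.
T_3 = (4)^(1/4)·55.68 = 78.75 K.

78.7 K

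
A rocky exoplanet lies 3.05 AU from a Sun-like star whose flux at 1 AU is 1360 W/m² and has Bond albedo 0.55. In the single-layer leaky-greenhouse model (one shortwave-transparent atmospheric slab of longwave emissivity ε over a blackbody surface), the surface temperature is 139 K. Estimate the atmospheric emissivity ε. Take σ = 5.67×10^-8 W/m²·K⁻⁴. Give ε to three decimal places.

Flux at the orbit: S = 1360/(3.05)² = 146.2 W/m².
First, T_e = [146.2·(1−0.55)/(4σ)]^(1/4) = 130.5 K.
T_s⁴ = T_e⁴·2/(2−ε) → ε = 2 − 2(T_e/T_s)⁴ = 2 − 2·(130.5/139)⁴ = 0.4459.

0.446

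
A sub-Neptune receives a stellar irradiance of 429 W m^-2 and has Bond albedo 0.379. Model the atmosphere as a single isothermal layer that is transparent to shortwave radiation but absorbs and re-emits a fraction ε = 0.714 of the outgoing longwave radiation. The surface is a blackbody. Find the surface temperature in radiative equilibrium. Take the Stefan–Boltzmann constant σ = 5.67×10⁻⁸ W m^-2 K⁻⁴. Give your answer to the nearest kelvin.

207 kelvin

The planet radiates to space at T_e = [S(1−α)/(4σ)]^(1/4) = 185.1 K.
The surface balance (absorbed SW + ε·downward IR = σT_s⁴) with T_a⁴ = T_s⁴/2 reduces to T_s = T_e·[2/(2−ε)]^¼ = 206.7 K.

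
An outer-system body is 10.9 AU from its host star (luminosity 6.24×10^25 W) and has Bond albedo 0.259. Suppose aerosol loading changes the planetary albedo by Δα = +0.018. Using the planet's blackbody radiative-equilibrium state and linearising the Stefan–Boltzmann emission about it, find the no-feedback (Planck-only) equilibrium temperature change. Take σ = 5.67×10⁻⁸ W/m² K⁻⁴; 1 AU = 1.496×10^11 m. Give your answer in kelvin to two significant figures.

-0.30 kelvin

d = 10.9 × 1.496×10^11 m = 1.631×10^12 m.
Spreading L over a sphere of radius d: S = 6.24×10^25/(4π·1.63×10^12²) = 1.867 W/m².
The baseline emission temperature is T_e = 49.70 K.
TOA radiative forcing: ΔF = −S·Δα/4 = −1.867·(+0.018)/4 = -0.008404 W/m².
The Planck feedback parameter is 4σT_e³ = 0.02784 W/m²/K.
Hence the no-feedback warming is ΔF/(4σT_e³) = -0.302 K.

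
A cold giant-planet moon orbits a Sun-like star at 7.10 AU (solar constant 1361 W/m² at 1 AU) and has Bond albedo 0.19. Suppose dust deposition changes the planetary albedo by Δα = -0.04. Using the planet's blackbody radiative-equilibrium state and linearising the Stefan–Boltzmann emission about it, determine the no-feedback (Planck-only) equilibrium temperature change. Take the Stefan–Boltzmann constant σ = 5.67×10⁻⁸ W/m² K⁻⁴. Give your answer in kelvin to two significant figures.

1.2 K

Irradiance scales as 1/d², so S = 1361 W/m² × (1/7.10)² = 27.00 W/m².
The baseline emission temperature is T_e = 99.09 K.
The change in absorbed flux is Δ[S(1−α)/4] = −SΔα/4 = 0.2700 W/m².
Planck response: λ_P = 4σT_e³ = 4·5.67×10⁻⁸·(99.09)³ = 0.2207 W/m²/K.
So ΔT₀ = 0.2700/0.2207 = 1.22 K.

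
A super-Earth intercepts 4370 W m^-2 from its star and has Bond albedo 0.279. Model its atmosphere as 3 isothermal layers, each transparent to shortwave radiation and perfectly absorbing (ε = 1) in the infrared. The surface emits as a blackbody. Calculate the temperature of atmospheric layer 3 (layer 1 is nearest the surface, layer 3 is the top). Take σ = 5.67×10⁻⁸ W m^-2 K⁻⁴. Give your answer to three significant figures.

343 K

The effective emission temperature is T_e = [S(1−α)/(4σ)]^¼ = 343.3 K.
In the N-layer model, layer k (counted from the surface) has T_k = (N+1−k)^(1/4)·T_e.
T_3 = (1)^(1/4)·343.3 = 343.3 K.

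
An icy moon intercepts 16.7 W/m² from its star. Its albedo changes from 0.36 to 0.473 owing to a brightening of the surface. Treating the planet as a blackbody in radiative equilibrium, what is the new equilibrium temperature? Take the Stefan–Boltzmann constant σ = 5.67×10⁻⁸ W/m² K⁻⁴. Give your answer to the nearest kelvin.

79 K

With the new albedo, S(1−α₂)/4 = 2.200 W/m², so T₂ = 78.93 K.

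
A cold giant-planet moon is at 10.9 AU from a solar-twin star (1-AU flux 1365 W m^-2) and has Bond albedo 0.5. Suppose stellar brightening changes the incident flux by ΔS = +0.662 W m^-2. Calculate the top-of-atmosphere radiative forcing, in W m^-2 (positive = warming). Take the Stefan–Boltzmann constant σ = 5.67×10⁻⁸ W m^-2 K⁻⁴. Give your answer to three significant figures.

0.0828 W m^-2

Irradiance scales as 1/d², so S = 1365 W m^-2 × (1/10.9)² = 11.49 W m^-2.
Only a fraction (1−α) is absorbed and it's spread over 4πR², so ΔF = (1−α)ΔS/4 = 0.08275 W m^-2.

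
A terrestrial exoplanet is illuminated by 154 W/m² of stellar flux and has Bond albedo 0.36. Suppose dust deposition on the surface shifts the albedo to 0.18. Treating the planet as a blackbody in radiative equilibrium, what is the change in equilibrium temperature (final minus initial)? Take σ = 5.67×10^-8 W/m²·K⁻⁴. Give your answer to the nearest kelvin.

With α = 0.36, T₁ = 144.4 K.
Final:   T₂ = [S(1−0.18)/(4σ)]^(1/4) = 153.6 K.
ΔT = T₂ − T₁ = 9.229 K.

9 K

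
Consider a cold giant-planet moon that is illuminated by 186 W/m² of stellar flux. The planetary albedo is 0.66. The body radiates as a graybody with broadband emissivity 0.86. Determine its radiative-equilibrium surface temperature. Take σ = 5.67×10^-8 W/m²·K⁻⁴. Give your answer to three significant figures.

Absorbed flux (global mean): S(1−α)/4 = 186.0·0.34/4 = 15.81 W/m².
Equating to εσT⁴ with ε = 0.86: T = (15.81/0.86σ)^(1/4) = 134.2 K.

134 K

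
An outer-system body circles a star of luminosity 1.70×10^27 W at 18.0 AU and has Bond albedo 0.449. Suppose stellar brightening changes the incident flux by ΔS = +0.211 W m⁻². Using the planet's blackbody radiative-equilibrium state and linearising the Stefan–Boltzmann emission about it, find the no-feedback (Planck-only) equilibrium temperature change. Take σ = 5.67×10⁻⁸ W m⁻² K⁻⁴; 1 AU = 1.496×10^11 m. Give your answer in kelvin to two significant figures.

0.23 K

Orbital distance: d = 18.0 AU = 2.693×10^12 m.
Spreading L over a sphere of radius d: S = 1.70×10^27/(4π·2.69×10^12²) = 18.66 W m⁻².
The baseline emission temperature is T_e = 82.05 K.
TOA radiative forcing: ΔF = (1−α)ΔS/4 = 0.551·(+0.211)/4 = 0.02907 W m⁻².
Linearising σT⁴ gives d(σT⁴)/dT = 4σT_e³ = 0.1253 W m⁻² per K.
So ΔT₀ = 0.02907/0.1253 = 0.232 K.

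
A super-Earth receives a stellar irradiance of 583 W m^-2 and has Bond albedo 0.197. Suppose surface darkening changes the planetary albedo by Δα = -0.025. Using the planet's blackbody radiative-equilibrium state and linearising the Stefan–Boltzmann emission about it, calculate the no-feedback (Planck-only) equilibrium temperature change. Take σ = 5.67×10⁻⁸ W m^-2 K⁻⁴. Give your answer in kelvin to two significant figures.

Reference equilibrium: T_e = [S(1−α)/(4σ)]^(1/4) = 213.1 K.
TOA radiative forcing: ΔF = −S·Δα/4 = −583.0·(-0.025)/4 = 3.644 W m^-2.
The Planck feedback parameter is 4σT_e³ = 2.196 W m^-2/K.
So ΔT₀ = 3.644/2.196 = 1.66 K.

1.7 K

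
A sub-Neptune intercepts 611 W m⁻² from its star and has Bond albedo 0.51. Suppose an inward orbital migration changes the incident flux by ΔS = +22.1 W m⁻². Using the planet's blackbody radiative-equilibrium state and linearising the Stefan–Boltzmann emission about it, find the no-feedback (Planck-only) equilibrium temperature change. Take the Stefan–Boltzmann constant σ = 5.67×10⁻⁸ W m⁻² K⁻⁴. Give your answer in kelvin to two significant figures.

Reference equilibrium: T_e = [S(1−α)/(4σ)]^(1/4) = 190.6 K.
ΔF = Δ[S(1−α)]/4 = (1−0.51)·+22.1/4 = 2.707 W m⁻².
The Planck feedback parameter is 4σT_e³ = 1.571 W m⁻²/K.
So ΔT₀ = 2.707/1.571 = 1.72 K.

1.7 K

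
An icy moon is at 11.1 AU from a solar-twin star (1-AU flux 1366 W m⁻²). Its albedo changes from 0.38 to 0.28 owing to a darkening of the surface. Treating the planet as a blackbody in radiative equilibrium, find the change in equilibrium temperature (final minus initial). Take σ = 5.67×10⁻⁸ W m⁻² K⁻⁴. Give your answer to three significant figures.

2.83 K

Flux at the orbit: S = 1366/(11.1)² = 11.09 W m⁻².
With α = 0.38, T₁ = 74.20 K.
After:  T₂ = [11.09·0.72/(4σ)]^(1/4) = 77.02 K.
Change: 77.02 − 74.20 = 2.826 K.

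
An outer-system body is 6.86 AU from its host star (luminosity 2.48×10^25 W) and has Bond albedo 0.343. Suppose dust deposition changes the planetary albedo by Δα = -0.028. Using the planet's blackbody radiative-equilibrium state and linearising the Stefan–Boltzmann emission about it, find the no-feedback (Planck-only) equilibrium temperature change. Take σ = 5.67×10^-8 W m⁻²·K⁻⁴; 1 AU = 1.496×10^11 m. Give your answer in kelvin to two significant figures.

d = 6.86 × 1.496×10^11 m = 1.026×10^12 m.
S = L/(4πd²) = 1.874 W m⁻².
Reference equilibrium: T_e = [S(1−α)/(4σ)]^(1/4) = 48.27 K.
TOA radiative forcing: ΔF = −S·Δα/4 = −1.874·(-0.028)/4 = 0.01312 W m⁻².
The Planck feedback parameter is 4σT_e³ = 0.02551 W m⁻²/K.
Hence the no-feedback warming is ΔF/(4σT_e³) = 0.514 K.

0.51 kelvin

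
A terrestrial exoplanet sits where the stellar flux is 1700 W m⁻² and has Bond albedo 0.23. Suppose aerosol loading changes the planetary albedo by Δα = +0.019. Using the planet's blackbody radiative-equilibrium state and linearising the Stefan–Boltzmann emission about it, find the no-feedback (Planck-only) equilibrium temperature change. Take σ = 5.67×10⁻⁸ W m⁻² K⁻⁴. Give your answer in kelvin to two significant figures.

Reference equilibrium: T_e = [S(1−α)/(4σ)]^(1/4) = 275.6 K.
The change in absorbed flux is Δ[S(1−α)/4] = −SΔα/4 = -8.075 W m⁻².
Planck response: λ_P = 4σT_e³ = 4·5.67×10⁻⁸·(275.6)³ = 4.749 W m⁻²/K.
So ΔT₀ = -8.075/4.749 = -1.70 K.

-1.7 K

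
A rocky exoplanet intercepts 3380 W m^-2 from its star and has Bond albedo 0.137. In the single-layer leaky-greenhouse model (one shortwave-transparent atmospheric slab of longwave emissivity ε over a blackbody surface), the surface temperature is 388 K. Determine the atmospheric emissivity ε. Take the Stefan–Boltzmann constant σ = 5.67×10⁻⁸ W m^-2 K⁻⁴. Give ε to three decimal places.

TOA balance gives T_e = 336.8 K.
Since (2−ε)/2 = (T_e/T_s)⁴ = 0.5675, ε = 0.8650.

0.865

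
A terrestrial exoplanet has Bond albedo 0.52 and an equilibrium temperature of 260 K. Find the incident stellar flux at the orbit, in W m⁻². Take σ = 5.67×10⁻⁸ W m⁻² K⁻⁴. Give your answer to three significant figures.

2160 W m⁻²

Invert the energy balance for S: S = 4σT⁴/(1−α).
The emitted flux is σT⁴ = 259.1 W m⁻².
S = 4·259.1/0.48 = 2159 W m⁻².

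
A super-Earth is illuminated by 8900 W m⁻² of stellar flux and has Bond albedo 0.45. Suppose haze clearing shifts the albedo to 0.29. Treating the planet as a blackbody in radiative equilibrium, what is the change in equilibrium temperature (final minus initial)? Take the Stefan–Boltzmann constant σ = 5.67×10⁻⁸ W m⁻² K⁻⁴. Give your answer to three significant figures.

With α = 0.45, T₁ = 383.3 K.
With α = 0.29, T₂ = 408.6 K.
Change: 408.6 − 383.3 = 25.27 K.

25.3 K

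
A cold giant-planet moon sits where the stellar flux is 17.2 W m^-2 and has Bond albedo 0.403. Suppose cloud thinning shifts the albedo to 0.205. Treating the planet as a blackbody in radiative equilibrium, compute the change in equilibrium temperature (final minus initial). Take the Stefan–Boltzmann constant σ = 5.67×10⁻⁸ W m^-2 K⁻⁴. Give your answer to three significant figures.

6.09 K

Before: T₁ = [17.20·0.597/(4σ)]^(1/4) = 82.03 K.
With α = 0.205, T₂ = 88.12 K.
ΔT = T₂ − T₁ = 6.089 K.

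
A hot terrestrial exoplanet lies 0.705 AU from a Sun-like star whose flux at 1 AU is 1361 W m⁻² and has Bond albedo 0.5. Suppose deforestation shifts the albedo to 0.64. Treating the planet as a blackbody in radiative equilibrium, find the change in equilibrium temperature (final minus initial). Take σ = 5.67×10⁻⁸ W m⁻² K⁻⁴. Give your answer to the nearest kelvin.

By the inverse-square law, S = 1361/0.705² = 2738 W m⁻².
Initial: T₁ = [S(1−0.5)/(4σ)]^(1/4) = 278.7 K.
With α = 0.64, T₂ = 256.8 K.
ΔT = T₂ − T₁ = -21.98 K.

-22 kelvin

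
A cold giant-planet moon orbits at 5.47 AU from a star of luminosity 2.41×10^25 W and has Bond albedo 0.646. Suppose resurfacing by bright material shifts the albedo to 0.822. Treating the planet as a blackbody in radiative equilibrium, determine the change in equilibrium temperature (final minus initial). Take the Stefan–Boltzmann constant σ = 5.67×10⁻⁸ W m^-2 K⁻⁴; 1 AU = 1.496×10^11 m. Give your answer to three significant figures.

-7.26 K

Orbital distance: d = 5.47 AU = 8.183×10^11 m.
Spreading L over a sphere of radius d: S = 2.41×10^25/(4π·8.18×10^11²) = 2.864 W m^-2.
Before: T₁ = [2.864·0.354/(4σ)]^(1/4) = 45.98 K.
Final:   T₂ = [S(1−0.822)/(4σ)]^(1/4) = 38.72 K.
Change: 38.72 − 45.98 = -7.261 K.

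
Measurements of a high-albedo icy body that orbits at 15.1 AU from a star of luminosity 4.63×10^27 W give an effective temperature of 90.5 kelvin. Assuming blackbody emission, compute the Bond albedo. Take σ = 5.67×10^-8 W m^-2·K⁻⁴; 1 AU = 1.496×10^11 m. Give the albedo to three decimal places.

Orbital distance: d = 15.1 AU = 2.259×10^12 m.
S = L/(4πd²) = 72.20 W m^-2.
Energy balance: S(1−α)/4 = σT⁴, so 1−α = 4σT⁴/S.
4σT⁴ = 4·5.67×10⁻⁸·(90.5)⁴ = 15.21 W m^-2.
1−α = 15.21/72.20 = 0.2107, so α = 0.7893.

0.789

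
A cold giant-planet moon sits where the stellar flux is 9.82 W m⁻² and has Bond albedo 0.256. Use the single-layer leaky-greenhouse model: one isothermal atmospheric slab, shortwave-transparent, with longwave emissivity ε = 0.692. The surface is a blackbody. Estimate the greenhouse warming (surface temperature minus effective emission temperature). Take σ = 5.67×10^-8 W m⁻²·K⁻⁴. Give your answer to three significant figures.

The planet radiates to space at T_e = [S(1−α)/(4σ)]^(1/4) = 75.34 K.
Surface balance with a leaky layer gives σT_s⁴ = σT_e⁴·2/(2−ε), so T_s = T_e·[2/(2−0.692)]^(1/4) = 83.78 K.
The atmosphere warms the surface by 8.438 K.

8.44 K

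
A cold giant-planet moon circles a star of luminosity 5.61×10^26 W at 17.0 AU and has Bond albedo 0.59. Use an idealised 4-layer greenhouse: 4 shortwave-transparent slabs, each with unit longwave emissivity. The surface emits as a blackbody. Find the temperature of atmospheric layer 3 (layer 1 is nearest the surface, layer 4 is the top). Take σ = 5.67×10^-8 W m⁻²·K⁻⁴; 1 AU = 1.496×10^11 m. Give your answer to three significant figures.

70.7 K

d = 17.0 × 1.496×10^11 m = 2.543×10^12 m.
S = L/(4πd²) = 6.902 W m⁻².
The effective emission temperature is T_e = [S(1−α)/(4σ)]^¼ = 59.43 K.
The net upward flux σT_e⁴ is constant between every pair of levels, so T_k⁴ = (N+1−k)T_e⁴.
With k = 3: T_3 = (4+1−3)^¼·59.43 K = 70.68 K.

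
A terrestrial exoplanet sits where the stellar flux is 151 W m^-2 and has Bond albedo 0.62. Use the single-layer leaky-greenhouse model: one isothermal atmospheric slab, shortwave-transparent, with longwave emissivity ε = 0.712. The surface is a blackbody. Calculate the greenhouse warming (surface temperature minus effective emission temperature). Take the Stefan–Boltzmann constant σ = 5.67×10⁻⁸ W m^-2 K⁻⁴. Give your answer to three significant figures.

14.7 K

Effective emission temperature (TOA balance): σT_e⁴ = S(1−α)/4 = 14.35 W m^-2 → T_e = 126.1 K.
For a single slab of emissivity ε, T_s⁴ = 2T_e⁴/(2−ε); thus T_s = 126.1·(1.553)^(1/4) = 140.8 K.
The atmosphere warms the surface by 14.67 K.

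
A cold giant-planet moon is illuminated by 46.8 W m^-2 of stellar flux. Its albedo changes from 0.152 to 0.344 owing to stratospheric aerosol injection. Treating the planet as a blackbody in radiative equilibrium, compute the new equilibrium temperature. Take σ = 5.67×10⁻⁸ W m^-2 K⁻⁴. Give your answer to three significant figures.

T₂ = [S(1−α₂)/(4σ)]^(1/4) = [46.80·0.656/(4σ)]^(1/4) = 107.9 K.

108 K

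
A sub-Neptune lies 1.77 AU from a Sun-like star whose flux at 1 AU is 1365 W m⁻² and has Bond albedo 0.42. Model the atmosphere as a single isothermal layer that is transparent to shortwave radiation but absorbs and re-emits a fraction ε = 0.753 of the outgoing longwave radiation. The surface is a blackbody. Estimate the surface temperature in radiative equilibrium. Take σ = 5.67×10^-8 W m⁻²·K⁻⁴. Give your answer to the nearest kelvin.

206 kelvin

Flux at the orbit: S = 1365/(1.77)² = 435.7 W m⁻².
Effective emission temperature (TOA balance): σT_e⁴ = S(1−α)/4 = 63.18 W m⁻² → T_e = 182.7 K.
Surface balance with a leaky layer gives σT_s⁴ = σT_e⁴·2/(2−ε), so T_s = T_e·[2/(2−0.753)]^(1/4) = 205.6 K.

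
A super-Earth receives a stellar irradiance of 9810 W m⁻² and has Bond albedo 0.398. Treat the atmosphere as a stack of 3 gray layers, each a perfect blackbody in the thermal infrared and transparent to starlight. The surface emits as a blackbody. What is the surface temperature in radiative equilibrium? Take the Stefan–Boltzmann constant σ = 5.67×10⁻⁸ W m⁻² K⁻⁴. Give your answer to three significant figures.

OLR = S(1−α)/4 = 1476 W m⁻²; the top layer radiates at T_e = 401.7 K.
Layer-by-layer balance gives σT_s⁴ = (N+1)σT_e⁴, so T_s = 4^¼·401.7 = 568.1 K.

568 kelvin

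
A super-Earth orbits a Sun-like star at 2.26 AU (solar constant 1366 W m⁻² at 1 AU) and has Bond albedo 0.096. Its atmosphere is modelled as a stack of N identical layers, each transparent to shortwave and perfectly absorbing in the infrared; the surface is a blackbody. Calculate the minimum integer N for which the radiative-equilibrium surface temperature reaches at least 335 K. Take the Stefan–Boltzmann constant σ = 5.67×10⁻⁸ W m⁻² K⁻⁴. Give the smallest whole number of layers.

By the inverse-square law, S = 1366/2.26² = 267.4 W m⁻².
Top-of-atmosphere balance: σT_e⁴ = S(1−α)/4 = 60.44 W m⁻² → T_e = 180.7 K.
Need (N+1)T_e⁴ ≥ T_s⁴, i.e. N+1 ≥ (335/180.7)⁴ = 11.815.
Rounding up, N = 11.

11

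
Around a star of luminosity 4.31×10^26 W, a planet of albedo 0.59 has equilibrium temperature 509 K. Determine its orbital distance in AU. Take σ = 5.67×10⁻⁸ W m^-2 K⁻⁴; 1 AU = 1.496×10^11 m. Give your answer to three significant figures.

Required flux: S = 4σT⁴/(1−α) = 37130 W m^-2.
From L = 4πd²S, d = √(4.31×10^26/(4π·37130)) = 3.039×10^10 m = 0.2032 AU.

0.203 AU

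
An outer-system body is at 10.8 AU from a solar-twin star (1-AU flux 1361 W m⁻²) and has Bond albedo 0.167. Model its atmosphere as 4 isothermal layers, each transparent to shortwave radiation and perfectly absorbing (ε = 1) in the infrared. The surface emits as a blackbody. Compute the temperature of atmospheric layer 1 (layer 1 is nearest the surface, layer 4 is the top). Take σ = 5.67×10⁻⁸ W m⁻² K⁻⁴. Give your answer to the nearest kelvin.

114 K

By the inverse-square law, S = 1361/10.8² = 11.67 W m⁻².
Top-of-atmosphere balance: σT_e⁴ = S(1−α)/4 = 2.430 W m⁻² → T_e = 80.91 K.
Each opaque layer satisfies 2T_j⁴ = T_{j−1}⁴ + T_{j+1}⁴, giving T_k⁴ = (N+1−k)T_e⁴.
T_1 = (4)^(1/4)·80.91 = 114.4 K.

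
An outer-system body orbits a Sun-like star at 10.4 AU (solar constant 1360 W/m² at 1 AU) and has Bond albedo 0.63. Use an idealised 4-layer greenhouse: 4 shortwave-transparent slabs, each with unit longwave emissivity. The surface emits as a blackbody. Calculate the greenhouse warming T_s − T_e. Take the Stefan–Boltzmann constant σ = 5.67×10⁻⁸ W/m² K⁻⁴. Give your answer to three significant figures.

Irradiance scales as 1/d², so S = 1360 W/m² × (1/10.4)² = 12.57 W/m².
The effective emission temperature is T_e = [S(1−α)/(4σ)]^¼ = 67.30 K.
Surface: T_s = (5)^¼·T_e = 100.6 K.
Warming: T_s − T_e = 33.34 K.

33.3 K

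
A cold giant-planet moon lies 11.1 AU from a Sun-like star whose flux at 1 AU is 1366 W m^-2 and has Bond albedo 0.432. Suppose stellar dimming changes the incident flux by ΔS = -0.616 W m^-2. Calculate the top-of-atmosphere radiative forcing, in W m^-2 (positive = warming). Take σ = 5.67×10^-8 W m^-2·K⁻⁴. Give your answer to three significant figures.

Flux at the orbit: S = 1366/(11.1)² = 11.09 W m^-2.
ΔF = Δ[S(1−α)]/4 = (1−0.432)·-0.616/4 = -0.08747 W m^-2.

-0.0875 W m^-2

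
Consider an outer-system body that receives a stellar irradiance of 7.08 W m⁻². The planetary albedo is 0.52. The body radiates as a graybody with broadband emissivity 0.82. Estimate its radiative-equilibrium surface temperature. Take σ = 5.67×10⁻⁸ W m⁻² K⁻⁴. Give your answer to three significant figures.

Averaging over the sphere, the absorbed flux is S(1−α)/4 = 0.8496 W m⁻².
Radiative balance εσT⁴ = 0.8496 gives T = [0.8496/(0.82·σ)]^(1/4) = 65.38 K.

65.4 K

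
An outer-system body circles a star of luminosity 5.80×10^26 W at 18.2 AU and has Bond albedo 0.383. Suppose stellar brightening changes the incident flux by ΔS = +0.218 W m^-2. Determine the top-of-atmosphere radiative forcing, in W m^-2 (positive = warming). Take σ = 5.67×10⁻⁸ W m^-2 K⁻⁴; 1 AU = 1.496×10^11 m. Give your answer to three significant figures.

0.0336 W m^-2

d = 18.2 × 1.496×10^11 m = 2.723×10^12 m.
S = L/(4πd²) = 6.226 W m^-2.
TOA radiative forcing: ΔF = (1−α)ΔS/4 = 0.617·(+0.218)/4 = 0.03363 W m^-2.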